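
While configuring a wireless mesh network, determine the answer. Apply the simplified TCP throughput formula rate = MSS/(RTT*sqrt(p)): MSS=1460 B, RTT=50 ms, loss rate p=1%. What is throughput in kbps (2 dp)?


Given: MSS = 1460 bytes, RTT = 50 ms, loss = 1%
RTT in seconds = 50 / 1000 = 0.05
Loss rate = 1% = 0.01
sqrt(loss) = sqrt(0.01) = 0.1
Throughput (bytes/s) = 1460 / (0.05 * 0.1) = 292000.0000
Throughput (kbps) = 292000.0000 * 8 / 1000 = 2336.000000 -> 2336.00 kbps (2 dp)

2336.00


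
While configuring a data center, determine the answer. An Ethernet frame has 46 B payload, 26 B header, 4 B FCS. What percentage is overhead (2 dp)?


Given: payload = 46 B, header = 26 B, trailer = 4 B
Overhead bytes = header + trailer = 26 + 4 = 30
Total frame = payload + overhead = 46 + 30 = 76
Overhead % = 30 / 76 * 100 = 39.4737% -> 39.47% (2 dp)

39.47


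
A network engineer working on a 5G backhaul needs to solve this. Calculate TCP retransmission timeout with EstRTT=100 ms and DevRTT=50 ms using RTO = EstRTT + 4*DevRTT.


Given: EstRTT = 100 ms, DevRTT = 50 ms
Timeout = EstRTT + 4 * DevRTT
4 * DevRTT = 4 * 50 = 200
Timeout = 100 + 200 = 300 ms

300


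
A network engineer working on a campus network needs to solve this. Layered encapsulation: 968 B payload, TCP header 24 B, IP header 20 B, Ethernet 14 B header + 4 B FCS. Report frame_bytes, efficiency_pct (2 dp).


TCP segment = 968 + 24 = 992 B
IP packet = 992 + 20 = 1012 B
Ethernet frame = 1012 + 14 + 4 = 1030 B
Efficiency = app / frame = 968 / 1030 = 0.939806 = 93.9806% -> 93.98% (2 dp)

1030, 93.98


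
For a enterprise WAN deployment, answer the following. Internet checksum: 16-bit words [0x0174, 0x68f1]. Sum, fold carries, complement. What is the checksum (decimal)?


Given words: [0x0174, 0x68f1]
Step 1: Sum all words
Raw sum = 372 + 26865 = 27237
One's complement = ~27237 & 0xFFFF = 38298

38298


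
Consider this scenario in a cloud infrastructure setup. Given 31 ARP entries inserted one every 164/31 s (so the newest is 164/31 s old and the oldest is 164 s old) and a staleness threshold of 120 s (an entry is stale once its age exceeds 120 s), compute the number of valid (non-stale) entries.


Ages are k * 164/31 s for k = 1..31 (spacing = 5.2903 s).
Entry k is valid iff k * 164/31 <= 120 iff k <= 31 * 120 / 164 = 22.6829
n_valid = floor(22.6829) = 22
(n_stale = 31 - 22 = 9)

22


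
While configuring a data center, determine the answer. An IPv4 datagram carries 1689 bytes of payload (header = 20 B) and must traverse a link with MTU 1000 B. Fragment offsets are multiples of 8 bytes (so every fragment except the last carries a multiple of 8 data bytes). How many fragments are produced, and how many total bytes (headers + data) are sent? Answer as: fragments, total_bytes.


Max data per non-final fragment = floor((MTU - header)/8)*8 = floor((1000 - 20)/8)*8 = floor(980/8)*8 = 976 B
Final fragment needs no 8-byte alignment: it can carry up to MTU - header = 980 B
Non-final fragments needed = ceil((payload - 980) / 976) = ceil(709/976) = ceil(0.7264) = 1
Number of fragments = 1 + 1 = 2
Fragment sizes (data): 1 * 976 B + 713 B (last, 713 <= 980 OK)
Total bytes sent = payload + n_frags * header = 1689 + 2*20 = 1689 + 40 = 1729 B

2, 1729


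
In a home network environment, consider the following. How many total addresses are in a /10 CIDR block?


Given: CIDR prefix /10
Host bits = 32 - 10 = 22
Total addresses = 2^22 = 4194304

4194304


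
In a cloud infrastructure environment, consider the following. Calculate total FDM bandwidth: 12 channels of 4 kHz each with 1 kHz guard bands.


Given: 12 channels, 4 kHz each, guard = 1 kHz
Channel bandwidth = 12 * 4 = 48 kHz
Guard bands = 11 gaps * 1 kHz = 11 kHz
Total = 48 + 11 = 59 kHz

59


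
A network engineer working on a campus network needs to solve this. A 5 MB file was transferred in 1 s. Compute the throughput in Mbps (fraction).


Given: file = 5 MB, time = 1 s
File in Mb = 5 * 8 = 40 Mb
Throughput = 40 / 1 Mbps
Throughput = 40 Mbps

40


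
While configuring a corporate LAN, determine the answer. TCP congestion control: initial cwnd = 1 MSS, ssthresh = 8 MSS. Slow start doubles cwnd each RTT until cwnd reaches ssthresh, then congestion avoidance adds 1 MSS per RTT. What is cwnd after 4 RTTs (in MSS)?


RTT 0: cwnd = 1 MSS (initial)
RTT 1: cwnd = 2 MSS (slow start, doubled)
RTT 2: cwnd = 4 MSS (slow start, doubled)
RTT 3: cwnd = 8 MSS (slow start, doubled)
RTT 4: cwnd = 9 MSS (congestion avoidance, +1)

9


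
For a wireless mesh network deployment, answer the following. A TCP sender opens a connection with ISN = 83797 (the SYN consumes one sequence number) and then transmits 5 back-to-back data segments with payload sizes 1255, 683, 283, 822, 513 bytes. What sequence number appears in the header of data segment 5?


The SYN occupies sequence number ISN = 83797, so the first data byte is ISN + 1 = 83798.
SEQ of data segment i = (ISN + 1) + sum of payload sizes of segments 1..i-1.
Segment 1: SEQ = 83798, payload = 1255 bytes
Segment 2: SEQ = 85053, payload = 683 bytes
Segment 3: SEQ = 85736, payload = 283 bytes
Segment 4: SEQ = 86019, payload = 822 bytes
Segment 5: SEQ = 86841, payload = 513 bytes
SEQ of segment 5 = 83798 + 1255 + 683 + 283 + 822 = 86841

86841


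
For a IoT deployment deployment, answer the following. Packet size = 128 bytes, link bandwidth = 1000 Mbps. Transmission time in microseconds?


Given: packet = 128 bytes, bandwidth = 1000 Mbps
Packet in bits = 128 * 8 = 1024 bits
Bandwidth = 1000 * 10^6 = 1000000000 bps
Time = 1024 / 1000000000 seconds
Time in us = 1024 * 10^6 / 1000000000 = 1.024

1.024


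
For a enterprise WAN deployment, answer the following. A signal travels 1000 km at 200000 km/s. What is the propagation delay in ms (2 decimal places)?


Given: distance = 1000 km, speed = 200000 km/s
Delay = distance / speed = 1000 / 200000 seconds
Delay in ms = 1000 * 1000 / 200000
Delay = 5.0000 ms
Rounded to 2 dp = 5.00 ms

5.00


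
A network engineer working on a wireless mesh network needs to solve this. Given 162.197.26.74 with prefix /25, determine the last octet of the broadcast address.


Given: IP = 162.197.26.74, prefix = /25
Host bits = 32 - 25 = 7
Network last octet = 74 AND mask = 0
Host part size = 2^7 - 1 = 127
Broadcast last octet = 0 OR 127 = 127

127


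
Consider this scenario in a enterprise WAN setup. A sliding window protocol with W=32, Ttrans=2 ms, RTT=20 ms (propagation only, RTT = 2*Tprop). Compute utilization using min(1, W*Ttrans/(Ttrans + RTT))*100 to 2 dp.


Given: W = 32, Ttrans = 2 ms, RTT = 20 ms (= 2 * Tprop, Tprop = 10 ms)
Cycle time = Ttrans + RTT = 2 + 20 = 22 ms (first packet sent until its ACK returns)
W * Ttrans = 32 * 2 = 64 ms of sending per cycle
W * Ttrans / (Ttrans + RTT) = 64 / 22 = 2.909091
U = min(1, 2.909091) = 1.000000
U% = 100.00%

100.00


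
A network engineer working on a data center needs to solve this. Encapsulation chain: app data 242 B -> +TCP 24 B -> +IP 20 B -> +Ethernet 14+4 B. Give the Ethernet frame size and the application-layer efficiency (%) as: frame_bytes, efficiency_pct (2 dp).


TCP segment = 242 + 24 = 266 B
IP packet = 266 + 20 = 286 B
Ethernet frame = 286 + 14 + 4 = 304 B
Efficiency = app / frame = 242 / 304 = 0.796053 = 79.6053% -> 79.61% (2 dp)

304, 79.61


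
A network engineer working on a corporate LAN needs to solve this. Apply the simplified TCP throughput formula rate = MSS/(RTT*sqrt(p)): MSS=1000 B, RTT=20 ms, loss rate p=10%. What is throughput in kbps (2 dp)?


Given: MSS = 1000 bytes, RTT = 20 ms, loss = 10%
RTT in seconds = 20 / 1000 = 0.02
Loss rate = 10% = 0.1
sqrt(loss) = sqrt(0.1) = 0.316227766017
Throughput (bytes/s) = 1000 / (0.02 * 0.316227766017) = 158113.8830
Throughput (kbps) = 158113.8830 * 8 / 1000 = 1264.911064 -> 1264.91 kbps (2 dp)

1264.91


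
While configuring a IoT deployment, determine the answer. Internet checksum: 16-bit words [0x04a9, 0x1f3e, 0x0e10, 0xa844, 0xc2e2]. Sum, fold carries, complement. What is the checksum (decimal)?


Given words: [0x04a9, 0x1f3e, 0x0e10, 0xa844, 0xc2e2]
Step 1: Sum all words
Raw sum = 1193 + 7998 + 3600 + 43076 + 49890 = 105757
Step 2: Fold carry: (40221 + 1) = 40222
One's complement = ~40222 & 0xFFFF = 25313

25313


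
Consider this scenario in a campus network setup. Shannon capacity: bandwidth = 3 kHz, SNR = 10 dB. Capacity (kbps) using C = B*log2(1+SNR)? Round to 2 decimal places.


Given: B = 3 kHz, SNR = 10 dB
SNR linear = 10^(10/10) = 10
1 + SNR = 11
log2(11) = 3.4594316186
C = 3 * 1000 * 3.4594316186 = 10378.2949 bps
C = 10.378295 kbps -> 10.38 kbps (2 dp)

10.38


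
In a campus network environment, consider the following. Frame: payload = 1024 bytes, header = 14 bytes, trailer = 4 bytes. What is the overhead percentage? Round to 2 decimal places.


Given: payload = 1024 B, header = 14 B, trailer = 4 B
Overhead bytes = header + trailer = 14 + 4 = 18
Total frame = payload + overhead = 1024 + 18 = 1042
Overhead % = 18 / 1042 * 100 = 1.7274% -> 1.73% (2 dp)

1.73


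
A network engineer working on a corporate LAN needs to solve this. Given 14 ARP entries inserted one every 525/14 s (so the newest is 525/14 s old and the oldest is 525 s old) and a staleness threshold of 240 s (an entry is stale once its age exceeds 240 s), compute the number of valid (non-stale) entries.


Ages are k * 525/14 s for k = 1..14 (spacing = 37.5000 s).
Entry k is valid iff k * 525/14 <= 240 iff k <= 14 * 240 / 525 = 6.4000
n_valid = floor(6.4000) = 6
(n_stale = 14 - 6 = 8)

6


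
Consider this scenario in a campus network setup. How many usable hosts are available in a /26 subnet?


Given: subnet mask /26
Host bits = 32 - 26 = 6
Total addresses = 2^6 = 64
Usable hosts = 64 - 2 (network + broadcast) = 62

62


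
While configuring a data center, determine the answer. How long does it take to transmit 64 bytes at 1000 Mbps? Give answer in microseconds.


Given: packet = 64 bytes, bandwidth = 1000 Mbps
Packet in bits = 64 * 8 = 512 bits
Bandwidth = 1000 * 10^6 = 1000000000 bps
Time = 512 / 1000000000 seconds
Time in us = 512 * 10^6 / 1000000000 = 0.512

0.512


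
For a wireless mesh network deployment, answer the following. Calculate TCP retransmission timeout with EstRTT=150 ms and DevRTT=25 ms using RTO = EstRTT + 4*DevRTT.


Given: EstRTT = 150 ms, DevRTT = 25 ms
Timeout = EstRTT + 4 * DevRTT
4 * DevRTT = 4 * 25 = 100
Timeout = 150 + 100 = 250 ms

250


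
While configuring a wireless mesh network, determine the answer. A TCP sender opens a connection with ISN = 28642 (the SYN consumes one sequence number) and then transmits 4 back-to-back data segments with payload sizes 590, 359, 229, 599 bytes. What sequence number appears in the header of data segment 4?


The SYN occupies sequence number ISN = 28642, so the first data byte is ISN + 1 = 28643.
SEQ of data segment i = (ISN + 1) + sum of payload sizes of segments 1..i-1.
Segment 1: SEQ = 28643, payload = 590 bytes
Segment 2: SEQ = 29233, payload = 359 bytes
Segment 3: SEQ = 29592, payload = 229 bytes
Segment 4: SEQ = 29821, payload = 599 bytes
SEQ of segment 4 = 28643 + 590 + 359 + 229 = 29821

29821


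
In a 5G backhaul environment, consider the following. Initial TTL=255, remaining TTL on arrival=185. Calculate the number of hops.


Given: initial TTL = 255, received TTL = 185
Hops = initial TTL - received TTL
Hops = 255 - 185 = 70

70


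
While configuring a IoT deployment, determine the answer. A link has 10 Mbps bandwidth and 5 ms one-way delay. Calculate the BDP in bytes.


Given: bandwidth = 10 Mbps, delay = 5 ms
BDP in bits = 10 * 10^6 * 5 / 1000
BDP in bits = 50000
BDP in bytes = 50000 / 8 = 6250

6250


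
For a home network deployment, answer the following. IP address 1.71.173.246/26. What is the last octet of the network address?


Given: IP = 1.71.173.246, prefix = /26
Subnet mask = 255.255.255.192
Last octet of IP: 246
Last octet of mask: 192
Network last octet = 246 AND 192 = 192

192


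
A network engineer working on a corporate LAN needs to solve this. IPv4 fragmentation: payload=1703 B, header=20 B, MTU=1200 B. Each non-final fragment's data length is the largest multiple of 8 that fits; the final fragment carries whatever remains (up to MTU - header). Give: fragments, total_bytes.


Max data per non-final fragment = floor((MTU - header)/8)*8 = floor((1200 - 20)/8)*8 = floor(1180/8)*8 = 1176 B
Final fragment needs no 8-byte alignment: it can carry up to MTU - header = 1180 B
Non-final fragments needed = ceil((payload - 1180) / 1176) = ceil(523/1176) = ceil(0.4447) = 1
Number of fragments = 1 + 1 = 2
Fragment sizes (data): 1 * 1176 B + 527 B (last, 527 <= 1180 OK)
Total bytes sent = payload + n_frags * header = 1703 + 2*20 = 1703 + 40 = 1743 B

2, 1743


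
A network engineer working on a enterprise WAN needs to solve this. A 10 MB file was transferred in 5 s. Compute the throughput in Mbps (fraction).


Given: file = 10 MB, time = 5 s
File in Mb = 10 * 8 = 80 Mb
Throughput = 80 / 5 Mbps
Throughput = 16 Mbps

16


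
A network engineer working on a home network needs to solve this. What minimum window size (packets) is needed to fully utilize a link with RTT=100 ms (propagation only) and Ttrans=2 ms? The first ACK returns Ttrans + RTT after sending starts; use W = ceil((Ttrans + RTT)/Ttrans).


Given: Ttrans = 2 ms, RTT = 100 ms (= 2 * Tprop, Tprop = 50 ms)
Time until first ACK returns = Ttrans + RTT = 2 + 100 = 102 ms
Need W * Ttrans >= Ttrans + RTT  ->  W >= (Ttrans + RTT) / Ttrans
(Ttrans + RTT) / Ttrans = 102 / 2 = 51
W_min = ceil(51) = 51

51


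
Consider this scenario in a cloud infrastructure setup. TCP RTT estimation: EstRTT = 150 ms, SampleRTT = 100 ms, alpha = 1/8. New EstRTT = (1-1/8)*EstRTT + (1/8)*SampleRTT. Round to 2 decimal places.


Given: EstRTT = 150 ms, SampleRTT = 100 ms, alpha = 1/8
New EstRTT = (1 - alpha) * EstRTT + alpha * SampleRTT
(7/8) * 150 = 131.25
(1/8) * 100 = 12.5
New EstRTT = 131.25 + 12.5 = 143.75 ms -> 143.75 ms (2 dp)

143.75


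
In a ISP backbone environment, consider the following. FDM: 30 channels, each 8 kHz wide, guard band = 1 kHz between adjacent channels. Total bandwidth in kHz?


Given: 30 channels, 8 kHz each, guard = 1 kHz
Channel bandwidth = 30 * 8 = 240 kHz
Guard bands = 29 gaps * 1 kHz = 29 kHz
Total = 240 + 29 = 269 kHz

269


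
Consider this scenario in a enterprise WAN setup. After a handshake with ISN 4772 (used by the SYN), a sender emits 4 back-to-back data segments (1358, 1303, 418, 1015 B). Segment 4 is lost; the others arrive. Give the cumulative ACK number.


SYN uses sequence number 4772; first data byte = ISN + 1 = 4773.
Segment 1: SEQ = 4773, len = 1358 B, covers [4773, 6130]
Segment 2: SEQ = 6131, len = 1303 B, covers [6131, 7433]
Segment 3: SEQ = 7434, len = 418 B, covers [7434, 7851]
Segment 4: SEQ = 7852, len = 1015 B, covers [7852, 8866] [LOST]
In-order data received: bytes [4773, 7851] (segments 1..3).
Segment 4 missing -> gap begins at byte 7852.
Cumulative ACK = next expected in-order byte = 4773 + 1358 + 1303 + 418 = 7852

7852


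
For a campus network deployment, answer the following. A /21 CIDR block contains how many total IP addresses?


Given: CIDR prefix /21
Host bits = 32 - 21 = 11
Total addresses = 2^11 = 2048

2048


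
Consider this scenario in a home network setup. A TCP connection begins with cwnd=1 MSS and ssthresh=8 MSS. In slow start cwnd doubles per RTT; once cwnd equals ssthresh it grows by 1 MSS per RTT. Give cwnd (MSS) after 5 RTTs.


RTT 0: cwnd = 1 MSS (initial)
RTT 1: cwnd = 2 MSS (slow start, doubled)
RTT 2: cwnd = 4 MSS (slow start, doubled)
RTT 3: cwnd = 8 MSS (slow start, doubled)
RTT 4: cwnd = 9 MSS (congestion avoidance, +1)
RTT 5: cwnd = 10 MSS (congestion avoidance, +1)

10


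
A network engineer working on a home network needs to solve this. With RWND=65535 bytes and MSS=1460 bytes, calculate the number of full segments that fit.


Given: RWND = 65535 bytes, MSS = 1460 bytes
Full segments = floor(RWND / MSS)
Full segments = floor(65535 / 1460)
Full segments = floor(44.887) = 44

44


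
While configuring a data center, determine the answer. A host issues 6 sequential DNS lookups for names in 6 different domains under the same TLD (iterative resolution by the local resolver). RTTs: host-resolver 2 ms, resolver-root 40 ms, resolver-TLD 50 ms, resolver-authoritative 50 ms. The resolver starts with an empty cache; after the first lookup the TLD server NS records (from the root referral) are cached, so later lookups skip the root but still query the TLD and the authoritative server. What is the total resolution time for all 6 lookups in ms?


Lookup 1 (cold cache): local + root + TLD + auth = 2 + 40 + 50 + 50 = 142 ms
Lookups 2..6 (TLD NS cached -> skip root; new domain -> still ask TLD and auth): local + TLD + auth = 2 + 50 + 50 = 102 ms each
Remaining 5 lookups: 5 * 102 = 510 ms
Total = 142 + 510 = 652 ms

652


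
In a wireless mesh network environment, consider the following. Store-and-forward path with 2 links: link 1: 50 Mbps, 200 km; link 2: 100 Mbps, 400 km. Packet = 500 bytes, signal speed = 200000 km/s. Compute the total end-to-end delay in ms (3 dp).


Packet = 500 bytes = 4000 bits. Store-and-forward: sum (t_trans + t_prop) per link.
Link 1: t_trans = 4000/(50*10^6) s = 0.0800 ms; t_prop = 200/200000 s = 1.0000 ms; subtotal = 1.0800 ms
Link 2: t_trans = 4000/(100*10^6) s = 0.0400 ms; t_prop = 400/200000 s = 2.0000 ms; subtotal = 2.0400 ms
End-to-end = 1.0800 + 2.0400 = 3.1200 ms -> 3.120 ms (3 dp)

3.120


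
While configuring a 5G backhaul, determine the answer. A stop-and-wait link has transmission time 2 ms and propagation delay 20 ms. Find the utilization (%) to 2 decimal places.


Given: Ttrans = 2 ms, Tprop = 20 ms
RTT = 2 * Tprop = 2 * 20 = 40 ms
U = Ttrans / (Ttrans + RTT)
U = 2 / (2 + 40)
U = 2 / 42 = 0.047619
U% = 4.76%

4.76


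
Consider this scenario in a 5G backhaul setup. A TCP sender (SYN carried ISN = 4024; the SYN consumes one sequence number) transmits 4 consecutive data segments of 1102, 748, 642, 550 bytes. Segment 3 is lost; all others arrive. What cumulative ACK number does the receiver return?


SYN uses sequence number 4024; first data byte = ISN + 1 = 4025.
Segment 1: SEQ = 4025, len = 1102 B, covers [4025, 5126]
Segment 2: SEQ = 5127, len = 748 B, covers [5127, 5874]
Segment 3: SEQ = 5875, len = 642 B, covers [5875, 6516] [LOST]
Segment 4: SEQ = 6517, len = 550 B, covers [6517, 7066]
In-order data received: bytes [4025, 5874] (segments 1..2).
Segment 3 missing -> gap begins at byte 5875; later segments buffered out of order.
Cumulative ACK = next expected in-order byte = 4025 + 1102 + 748 = 5875

5875


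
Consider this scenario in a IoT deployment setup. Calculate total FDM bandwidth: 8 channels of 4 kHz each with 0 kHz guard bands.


Given: 8 channels, 4 kHz each, guard = 0 kHz
Channel bandwidth = 8 * 4 = 32 kHz
Guard bands = 7 gaps * 0 kHz = 0 kHz
Total = 32 + 0 = 32 kHz

32


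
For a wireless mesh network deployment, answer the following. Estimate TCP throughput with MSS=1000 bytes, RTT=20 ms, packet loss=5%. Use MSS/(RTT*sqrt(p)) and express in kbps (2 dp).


Given: MSS = 1000 bytes, RTT = 20 ms, loss = 5%
RTT in seconds = 20 / 1000 = 0.02
Loss rate = 5% = 0.05
sqrt(loss) = sqrt(0.05) = 0.223606797750
Throughput (bytes/s) = 1000 / (0.02 * 0.223606797750) = 223606.7977
Throughput (kbps) = 223606.7977 * 8 / 1000 = 1788.854382 -> 1788.85 kbps (2 dp)

1788.85


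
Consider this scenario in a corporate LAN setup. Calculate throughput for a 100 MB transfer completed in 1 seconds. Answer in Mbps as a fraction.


Given: file = 100 MB, time = 1 s
File in Mb = 100 * 8 = 800 Mb
Throughput = 800 / 1 Mbps
Throughput = 800 Mbps

800


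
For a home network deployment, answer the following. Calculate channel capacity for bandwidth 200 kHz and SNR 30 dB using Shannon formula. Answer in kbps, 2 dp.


Given: B = 200 kHz, SNR = 30 dB
SNR linear = 10^(30/10) = 1000
1 + SNR = 1001
log2(1001) = 9.9672262588
C = 200 * 1000 * 9.9672262588 = 1993445.2518 bps
C = 1993.445252 kbps -> 1993.45 kbps (2 dp)

1993.45


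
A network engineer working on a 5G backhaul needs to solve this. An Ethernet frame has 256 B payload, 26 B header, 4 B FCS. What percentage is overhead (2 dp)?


Given: payload = 256 B, header = 26 B, trailer = 4 B
Overhead bytes = header + trailer = 26 + 4 = 30
Total frame = payload + overhead = 256 + 30 = 286
Overhead % = 30 / 286 * 100 = 10.4895% -> 10.49% (2 dp)

10.49


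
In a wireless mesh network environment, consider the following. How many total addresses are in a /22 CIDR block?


Given: CIDR prefix /22
Host bits = 32 - 22 = 10
Total addresses = 2^10 = 1024

1024


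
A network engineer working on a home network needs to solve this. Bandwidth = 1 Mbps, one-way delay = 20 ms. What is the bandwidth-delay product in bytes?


Given: bandwidth = 1 Mbps, delay = 20 ms
BDP in bits = 1 * 10^6 * 20 / 1000
BDP in bits = 20000
BDP in bytes = 20000 / 8 = 2500

2500


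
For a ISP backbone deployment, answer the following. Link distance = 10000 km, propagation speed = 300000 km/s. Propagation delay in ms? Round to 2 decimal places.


Given: distance = 10000 km, speed = 300000 km/s
Delay = distance / speed = 10000 / 300000 seconds
Delay in ms = 10000 * 1000 / 300000
Delay = 33.3333 ms
Rounded to 2 dp = 33.33 ms

33.33


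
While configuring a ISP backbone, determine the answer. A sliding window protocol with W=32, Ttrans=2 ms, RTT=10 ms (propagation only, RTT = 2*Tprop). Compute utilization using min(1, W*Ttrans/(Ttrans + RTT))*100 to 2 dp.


Given: W = 32, Ttrans = 2 ms, RTT = 10 ms (= 2 * Tprop, Tprop = 5 ms)
Cycle time = Ttrans + RTT = 2 + 10 = 12 ms (first packet sent until its ACK returns)
W * Ttrans = 32 * 2 = 64 ms of sending per cycle
W * Ttrans / (Ttrans + RTT) = 64 / 12 = 5.333333
U = min(1, 5.333333) = 1.000000
U% = 100.00%

100.00


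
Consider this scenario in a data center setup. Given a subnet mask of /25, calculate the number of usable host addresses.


Given: subnet mask /25
Host bits = 32 - 25 = 7
Total addresses = 2^7 = 128
Usable hosts = 128 - 2 (network + broadcast) = 126

126


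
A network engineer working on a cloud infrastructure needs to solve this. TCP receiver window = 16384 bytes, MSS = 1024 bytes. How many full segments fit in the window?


Given: RWND = 16384 bytes, MSS = 1024 bytes
Full segments = floor(RWND / MSS)
Full segments = floor(16384 / 1024)
Full segments = floor(16.0) = 16

16


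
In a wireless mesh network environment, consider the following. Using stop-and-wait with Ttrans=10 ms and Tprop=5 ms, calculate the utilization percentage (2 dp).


Given: Ttrans = 10 ms, Tprop = 5 ms
RTT = 2 * Tprop = 2 * 5 = 10 ms
U = Ttrans / (Ttrans + RTT)
U = 10 / (10 + 10)
U = 10 / 20 = 0.5
U% = 50.00%

50.00


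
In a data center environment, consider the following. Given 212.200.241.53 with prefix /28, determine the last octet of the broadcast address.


Given: IP = 212.200.241.53, prefix = /28
Host bits = 32 - 28 = 4
Network last octet = 53 AND mask = 48
Host part size = 2^4 - 1 = 15
Broadcast last octet = 48 OR 15 = 63

63


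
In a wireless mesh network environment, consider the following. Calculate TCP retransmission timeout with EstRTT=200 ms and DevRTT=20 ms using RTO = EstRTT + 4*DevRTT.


Given: EstRTT = 200 ms, DevRTT = 20 ms
Timeout = EstRTT + 4 * DevRTT
4 * DevRTT = 4 * 20 = 80
Timeout = 200 + 80 = 280 ms

280


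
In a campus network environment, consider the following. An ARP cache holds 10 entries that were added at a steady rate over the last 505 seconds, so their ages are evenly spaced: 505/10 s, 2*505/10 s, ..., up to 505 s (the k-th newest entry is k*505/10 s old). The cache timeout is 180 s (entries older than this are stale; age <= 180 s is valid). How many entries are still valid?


Ages are k * 505/10 s for k = 1..10 (spacing = 50.5000 s).
Entry k is valid iff k * 505/10 <= 180 iff k <= 10 * 180 / 505 = 3.5644
n_valid = floor(3.5644) = 3
(n_stale = 10 - 3 = 7)

3


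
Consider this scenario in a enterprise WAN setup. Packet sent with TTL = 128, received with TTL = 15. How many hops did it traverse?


Given: initial TTL = 128, received TTL = 15
Hops = initial TTL - received TTL
Hops = 128 - 15 = 113

113


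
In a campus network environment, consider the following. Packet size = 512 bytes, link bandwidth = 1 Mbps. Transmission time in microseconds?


Given: packet = 512 bytes, bandwidth = 1 Mbps
Packet in bits = 512 * 8 = 4096 bits
Bandwidth = 1 * 10^6 = 1000000 bps
Time = 4096 / 1000000 seconds
Time in us = 4096 * 10^6 / 1000000 = 4096

4096


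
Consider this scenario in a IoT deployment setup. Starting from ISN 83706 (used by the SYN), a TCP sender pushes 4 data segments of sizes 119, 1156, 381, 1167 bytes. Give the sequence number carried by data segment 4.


The SYN occupies sequence number ISN = 83706, so the first data byte is ISN + 1 = 83707.
SEQ of data segment i = (ISN + 1) + sum of payload sizes of segments 1..i-1.
Segment 1: SEQ = 83707, payload = 119 bytes
Segment 2: SEQ = 83826, payload = 1156 bytes
Segment 3: SEQ = 84982, payload = 381 bytes
Segment 4: SEQ = 85363, payload = 1167 bytes
SEQ of segment 4 = 83707 + 119 + 1156 + 381 = 85363

85363


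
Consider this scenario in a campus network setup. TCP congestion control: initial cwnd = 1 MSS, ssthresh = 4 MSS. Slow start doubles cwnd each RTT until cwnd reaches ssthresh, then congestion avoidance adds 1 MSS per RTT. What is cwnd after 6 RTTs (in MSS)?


RTT 0: cwnd = 1 MSS (initial)
RTT 1: cwnd = 2 MSS (slow start, doubled)
RTT 2: cwnd = 4 MSS (slow start, doubled)
RTT 3: cwnd = 5 MSS (congestion avoidance, +1)
RTT 4: cwnd = 6 MSS (congestion avoidance, +1)
RTT 5: cwnd = 7 MSS (congestion avoidance, +1)
RTT 6: cwnd = 8 MSS (congestion avoidance, +1)

8


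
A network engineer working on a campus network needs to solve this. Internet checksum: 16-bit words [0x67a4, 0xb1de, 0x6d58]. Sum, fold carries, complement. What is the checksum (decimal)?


Given words: [0x67a4, 0xb1de, 0x6d58]
Step 1: Sum all words
Raw sum = 26532 + 45534 + 27992 = 100058
Step 2: Fold carry: (34522 + 1) = 34523
One's complement = ~34523 & 0xFFFF = 31012

31012


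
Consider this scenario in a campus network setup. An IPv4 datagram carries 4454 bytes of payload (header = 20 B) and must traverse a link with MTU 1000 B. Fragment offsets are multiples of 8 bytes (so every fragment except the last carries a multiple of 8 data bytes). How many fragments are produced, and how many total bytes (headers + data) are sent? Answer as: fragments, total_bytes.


Max data per non-final fragment = floor((MTU - header)/8)*8 = floor((1000 - 20)/8)*8 = floor(980/8)*8 = 976 B
Final fragment needs no 8-byte alignment: it can carry up to MTU - header = 980 B
Non-final fragments needed = ceil((payload - 980) / 976) = ceil(3474/976) = ceil(3.5594) = 4
Number of fragments = 4 + 1 = 5
Fragment sizes (data): 4 * 976 B + 550 B (last, 550 <= 980 OK)
Total bytes sent = payload + n_frags * header = 4454 + 5*20 = 4454 + 100 = 4554 B

5, 4554


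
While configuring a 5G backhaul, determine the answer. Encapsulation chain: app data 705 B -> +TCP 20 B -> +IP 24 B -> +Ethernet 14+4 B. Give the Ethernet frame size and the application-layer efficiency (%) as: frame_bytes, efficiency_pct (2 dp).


TCP segment = 705 + 20 = 725 B
IP packet = 725 + 24 = 749 B
Ethernet frame = 749 + 14 + 4 = 767 B
Efficiency = app / frame = 705 / 767 = 0.919166 = 91.9166% -> 91.92% (2 dp)

767, 91.92


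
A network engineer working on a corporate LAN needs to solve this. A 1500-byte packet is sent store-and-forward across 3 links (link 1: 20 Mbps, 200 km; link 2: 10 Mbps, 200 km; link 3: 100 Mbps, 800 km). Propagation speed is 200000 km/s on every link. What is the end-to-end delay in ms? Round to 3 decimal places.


Packet = 1500 bytes = 12000 bits. Store-and-forward: sum (t_trans + t_prop) per link.
Link 1: t_trans = 12000/(20*10^6) s = 0.6000 ms; t_prop = 200/200000 s = 1.0000 ms; subtotal = 1.6000 ms
Link 2: t_trans = 12000/(10*10^6) s = 1.2000 ms; t_prop = 200/200000 s = 1.0000 ms; subtotal = 2.2000 ms
Link 3: t_trans = 12000/(100*10^6) s = 0.1200 ms; t_prop = 800/200000 s = 4.0000 ms; subtotal = 4.1200 ms
End-to-end = 1.6000 + 2.2000 + 4.1200 = 7.9200 ms -> 7.920 ms (3 dp)

7.920


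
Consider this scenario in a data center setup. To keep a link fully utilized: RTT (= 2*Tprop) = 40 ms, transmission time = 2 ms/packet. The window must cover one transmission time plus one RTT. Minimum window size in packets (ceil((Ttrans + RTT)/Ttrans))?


Given: Ttrans = 2 ms, RTT = 40 ms (= 2 * Tprop, Tprop = 20 ms)
Time until first ACK returns = Ttrans + RTT = 2 + 40 = 42 ms
Need W * Ttrans >= Ttrans + RTT  ->  W >= (Ttrans + RTT) / Ttrans
(Ttrans + RTT) / Ttrans = 42 / 2 = 21
W_min = ceil(21) = 21

21


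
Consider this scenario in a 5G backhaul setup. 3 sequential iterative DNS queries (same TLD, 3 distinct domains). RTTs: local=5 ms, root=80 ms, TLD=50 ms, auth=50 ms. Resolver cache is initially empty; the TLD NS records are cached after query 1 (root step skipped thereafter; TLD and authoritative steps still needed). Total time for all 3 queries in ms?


Lookup 1 (cold cache): local + root + TLD + auth = 5 + 80 + 50 + 50 = 185 ms
Lookups 2..3 (TLD NS cached -> skip root; new domain -> still ask TLD and auth): local + TLD + auth = 5 + 50 + 50 = 105 ms each
Remaining 2 lookups: 2 * 105 = 210 ms
Total = 185 + 210 = 395 ms

395


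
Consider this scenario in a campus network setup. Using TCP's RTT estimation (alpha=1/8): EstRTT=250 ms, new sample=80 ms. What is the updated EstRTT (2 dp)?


Given: EstRTT = 250 ms, SampleRTT = 80 ms, alpha = 1/8
New EstRTT = (1 - alpha) * EstRTT + alpha * SampleRTT
(7/8) * 250 = 218.75
(1/8) * 80 = 10
New EstRTT = 218.75 + 10 = 228.75 ms -> 228.75 ms (2 dp)

228.75


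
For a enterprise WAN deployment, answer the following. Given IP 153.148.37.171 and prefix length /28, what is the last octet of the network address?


Given: IP = 153.148.37.171, prefix = /28
Subnet mask = 255.255.255.240
Last octet of IP: 171
Last octet of mask: 240
Network last octet = 171 AND 240 = 160

160


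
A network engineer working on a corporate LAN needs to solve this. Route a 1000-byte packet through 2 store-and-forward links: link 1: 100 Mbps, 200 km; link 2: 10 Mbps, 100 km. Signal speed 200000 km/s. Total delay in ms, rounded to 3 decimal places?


Packet = 1000 bytes = 8000 bits. Store-and-forward: sum (t_trans + t_prop) per link.
Link 1: t_trans = 8000/(100*10^6) s = 0.0800 ms; t_prop = 200/200000 s = 1.0000 ms; subtotal = 1.0800 ms
Link 2: t_trans = 8000/(10*10^6) s = 0.8000 ms; t_prop = 100/200000 s = 0.5000 ms; subtotal = 1.3000 ms
End-to-end = 1.0800 + 1.3000 = 2.3800 ms -> 2.380 ms (3 dp)

2.380


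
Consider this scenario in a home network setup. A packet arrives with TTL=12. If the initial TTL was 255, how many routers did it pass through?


Given: initial TTL = 255, received TTL = 12
Hops = initial TTL - received TTL
Hops = 255 - 12 = 243

243


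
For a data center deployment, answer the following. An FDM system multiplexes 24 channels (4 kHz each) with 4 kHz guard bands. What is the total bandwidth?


Given: 24 channels, 4 kHz each, guard = 4 kHz
Channel bandwidth = 24 * 4 = 96 kHz
Guard bands = 23 gaps * 4 kHz = 92 kHz
Total = 96 + 92 = 188 kHz

188


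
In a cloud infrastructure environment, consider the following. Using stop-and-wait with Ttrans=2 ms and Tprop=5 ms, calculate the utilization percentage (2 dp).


Given: Ttrans = 2 ms, Tprop = 5 ms
RTT = 2 * Tprop = 2 * 5 = 10 ms
U = Ttrans / (Ttrans + RTT)
U = 2 / (2 + 10)
U = 2 / 12 = 0.166667
U% = 16.67%

16.67


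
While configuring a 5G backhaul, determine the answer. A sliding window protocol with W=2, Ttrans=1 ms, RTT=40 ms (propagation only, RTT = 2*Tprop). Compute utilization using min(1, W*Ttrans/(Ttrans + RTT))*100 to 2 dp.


Given: W = 2, Ttrans = 1 ms, RTT = 40 ms (= 2 * Tprop, Tprop = 20 ms)
Cycle time = Ttrans + RTT = 1 + 40 = 41 ms (first packet sent until its ACK returns)
W * Ttrans = 2 * 1 = 2 ms of sending per cycle
W * Ttrans / (Ttrans + RTT) = 2 / 41 = 0.048780
U = min(1, 0.048780) = 0.048780
U% = 4.88%

4.88


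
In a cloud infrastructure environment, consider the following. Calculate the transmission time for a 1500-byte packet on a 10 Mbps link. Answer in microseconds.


Given: packet = 1500 bytes, bandwidth = 10 Mbps
Packet in bits = 1500 * 8 = 12000 bits
Bandwidth = 10 * 10^6 = 10000000 bps
Time = 12000 / 10000000 seconds
Time in us = 12000 * 10^6 / 10000000 = 1200

1200


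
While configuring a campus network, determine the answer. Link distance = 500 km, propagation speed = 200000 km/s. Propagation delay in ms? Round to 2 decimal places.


Given: distance = 500 km, speed = 200000 km/s
Delay = distance / speed = 500 / 200000 seconds
Delay in ms = 500 * 1000 / 200000
Delay = 2.5000 ms
Rounded to 2 dp = 2.50 ms

2.50


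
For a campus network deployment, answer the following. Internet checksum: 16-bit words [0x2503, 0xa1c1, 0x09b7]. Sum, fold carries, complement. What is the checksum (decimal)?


Given words: [0x2503, 0xa1c1, 0x09b7]
Step 1: Sum all words
Raw sum = 9475 + 41409 + 2487 = 53371
One's complement = ~53371 & 0xFFFF = 12164

12164


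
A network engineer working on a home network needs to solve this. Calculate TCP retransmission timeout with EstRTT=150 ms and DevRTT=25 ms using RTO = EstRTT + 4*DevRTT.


Given: EstRTT = 150 ms, DevRTT = 25 ms
Timeout = EstRTT + 4 * DevRTT
4 * DevRTT = 4 * 25 = 100
Timeout = 150 + 100 = 250 ms

250


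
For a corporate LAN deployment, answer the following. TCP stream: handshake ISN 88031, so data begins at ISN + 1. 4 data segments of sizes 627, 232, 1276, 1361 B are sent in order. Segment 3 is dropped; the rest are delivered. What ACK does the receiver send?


SYN uses sequence number 88031; first data byte = ISN + 1 = 88032.
Segment 1: SEQ = 88032, len = 627 B, covers [88032, 88658]
Segment 2: SEQ = 88659, len = 232 B, covers [88659, 88890]
Segment 3: SEQ = 88891, len = 1276 B, covers [88891, 90166] [LOST]
Segment 4: SEQ = 90167, len = 1361 B, covers [90167, 91527]
In-order data received: bytes [88032, 88890] (segments 1..2).
Segment 3 missing -> gap begins at byte 88891; later segments buffered out of order.
Cumulative ACK = next expected in-order byte = 88032 + 627 + 232 = 88891

88891


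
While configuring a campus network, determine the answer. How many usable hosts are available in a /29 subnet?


Given: subnet mask /29
Host bits = 32 - 29 = 3
Total addresses = 2^3 = 8
Usable hosts = 8 - 2 (network + broadcast) = 6

6


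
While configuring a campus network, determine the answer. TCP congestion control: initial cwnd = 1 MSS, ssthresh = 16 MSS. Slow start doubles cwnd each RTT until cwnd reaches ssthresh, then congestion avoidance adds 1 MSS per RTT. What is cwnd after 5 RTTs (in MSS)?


RTT 0: cwnd = 1 MSS (initial)
RTT 1: cwnd = 2 MSS (slow start, doubled)
RTT 2: cwnd = 4 MSS (slow start, doubled)
RTT 3: cwnd = 8 MSS (slow start, doubled)
RTT 4: cwnd = 16 MSS (slow start, doubled)
RTT 5: cwnd = 17 MSS (congestion avoidance, +1)

17


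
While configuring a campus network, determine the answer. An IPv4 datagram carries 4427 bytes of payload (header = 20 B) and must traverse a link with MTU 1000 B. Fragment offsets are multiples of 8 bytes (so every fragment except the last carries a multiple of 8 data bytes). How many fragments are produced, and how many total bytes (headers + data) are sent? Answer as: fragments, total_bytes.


Max data per non-final fragment = floor((MTU - header)/8)*8 = floor((1000 - 20)/8)*8 = floor(980/8)*8 = 976 B
Final fragment needs no 8-byte alignment: it can carry up to MTU - header = 980 B
Non-final fragments needed = ceil((payload - 980) / 976) = ceil(3447/976) = ceil(3.5318) = 4
Number of fragments = 4 + 1 = 5
Fragment sizes (data): 4 * 976 B + 523 B (last, 523 <= 980 OK)
Total bytes sent = payload + n_frags * header = 4427 + 5*20 = 4427 + 100 = 4527 B

5, 4527


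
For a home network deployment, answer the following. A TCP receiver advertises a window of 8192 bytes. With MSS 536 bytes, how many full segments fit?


Given: RWND = 8192 bytes, MSS = 536 bytes
Full segments = floor(RWND / MSS)
Full segments = floor(8192 / 536)
Full segments = floor(15.2836) = 15

15


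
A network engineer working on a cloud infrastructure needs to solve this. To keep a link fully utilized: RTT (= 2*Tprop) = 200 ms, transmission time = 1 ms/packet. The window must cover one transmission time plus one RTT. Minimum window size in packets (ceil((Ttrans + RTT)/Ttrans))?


Given: Ttrans = 1 ms, RTT = 200 ms (= 2 * Tprop, Tprop = 100 ms)
Time until first ACK returns = Ttrans + RTT = 1 + 200 = 201 ms
Need W * Ttrans >= Ttrans + RTT  ->  W >= (Ttrans + RTT) / Ttrans
(Ttrans + RTT) / Ttrans = 201 / 1 = 201
W_min = ceil(201) = 201

201


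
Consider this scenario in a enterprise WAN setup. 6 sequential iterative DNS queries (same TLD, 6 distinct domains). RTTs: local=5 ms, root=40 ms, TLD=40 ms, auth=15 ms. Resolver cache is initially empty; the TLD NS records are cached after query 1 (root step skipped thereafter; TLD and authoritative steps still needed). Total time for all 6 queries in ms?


Lookup 1 (cold cache): local + root + TLD + auth = 5 + 40 + 40 + 15 = 100 ms
Lookups 2..6 (TLD NS cached -> skip root; new domain -> still ask TLD and auth): local + TLD + auth = 5 + 40 + 15 = 60 ms each
Remaining 5 lookups: 5 * 60 = 300 ms
Total = 100 + 300 = 400 ms

400


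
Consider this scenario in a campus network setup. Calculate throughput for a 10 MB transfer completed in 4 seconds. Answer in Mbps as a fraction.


Given: file = 10 MB, time = 4 s
File in Mb = 10 * 8 = 80 Mb
Throughput = 80 / 4 Mbps
Throughput = 20 Mbps

20


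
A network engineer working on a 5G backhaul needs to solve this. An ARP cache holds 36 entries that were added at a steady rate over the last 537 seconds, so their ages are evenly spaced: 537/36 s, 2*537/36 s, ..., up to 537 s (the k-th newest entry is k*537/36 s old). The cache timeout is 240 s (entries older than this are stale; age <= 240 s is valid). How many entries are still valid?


Ages are k * 537/36 s for k = 1..36 (spacing = 14.9167 s).
Entry k is valid iff k * 537/36 <= 240 iff k <= 36 * 240 / 537 = 16.0894
n_valid = floor(16.0894) = 16
(n_stale = 36 - 16 = 20)

16


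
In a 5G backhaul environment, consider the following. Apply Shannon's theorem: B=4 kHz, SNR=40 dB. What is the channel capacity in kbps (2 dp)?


Given: B = 4 kHz, SNR = 40 dB
SNR linear = 10^(40/10) = 10000
1 + SNR = 10001
log2(10001) = 13.2878566418
C = 4 * 1000 * 13.2878566418 = 53151.4266 bps
C = 53.151427 kbps -> 53.15 kbps (2 dp)

53.15


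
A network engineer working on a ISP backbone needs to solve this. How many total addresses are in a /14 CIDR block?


Given: CIDR prefix /14
Host bits = 32 - 14 = 18
Total addresses = 2^18 = 262144

262144


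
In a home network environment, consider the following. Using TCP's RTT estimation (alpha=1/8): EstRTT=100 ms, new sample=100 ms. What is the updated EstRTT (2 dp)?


Given: EstRTT = 100 ms, SampleRTT = 100 ms, alpha = 1/8
New EstRTT = (1 - alpha) * EstRTT + alpha * SampleRTT
(7/8) * 100 = 87.5
(1/8) * 100 = 12.5
New EstRTT = 87.5 + 12.5 = 100 ms -> 100.00 ms (2 dp)

100.00


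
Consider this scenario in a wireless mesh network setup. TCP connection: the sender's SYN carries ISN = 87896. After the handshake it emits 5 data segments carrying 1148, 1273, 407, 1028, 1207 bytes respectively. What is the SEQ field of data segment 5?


The SYN occupies sequence number ISN = 87896, so the first data byte is ISN + 1 = 87897.
SEQ of data segment i = (ISN + 1) + sum of payload sizes of segments 1..i-1.
Segment 1: SEQ = 87897, payload = 1148 bytes
Segment 2: SEQ = 89045, payload = 1273 bytes
Segment 3: SEQ = 90318, payload = 407 bytes
Segment 4: SEQ = 90725, payload = 1028 bytes
Segment 5: SEQ = 91753, payload = 1207 bytes
SEQ of segment 5 = 87897 + 1148 + 1273 + 407 + 1028 = 91753

91753
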